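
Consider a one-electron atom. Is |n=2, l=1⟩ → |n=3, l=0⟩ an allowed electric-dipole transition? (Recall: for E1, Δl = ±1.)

l: 1 → 0 (Δl = -1). Δl = ±1 satisfied.
All E1 selection rules are satisfied.

allowed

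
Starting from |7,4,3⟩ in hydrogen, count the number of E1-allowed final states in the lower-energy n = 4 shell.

2

E1 requires Δl = ±1, so l_f ∈ {3, 5}; with 0 ≤ l_f ≤ n_f−1 = 3, the allowed l_f values are {3}.
For l_f = 3: m_f ∈ {m_i−1, m_i, m_i+1} ∩ [−3, 3] = {2, 3} → 2 states.
Total: 2.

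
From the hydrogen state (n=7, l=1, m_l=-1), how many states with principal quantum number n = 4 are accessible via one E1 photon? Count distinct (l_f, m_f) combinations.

E1 requires Δl = ±1, so l_f ∈ {0, 2}; with 0 ≤ l_f ≤ n_f−1 = 3, the allowed l_f values are {0, 2}.
For l_f = 0: m_f ∈ {m_i−1, m_i, m_i+1} ∩ [−0, 0] = {0} → 1 state.
For l_f = 2: m_f ∈ {m_i−1, m_i, m_i+1} ∩ [−2, 2] = {-2, -1, 0} → 3 states.
Total: 4.

4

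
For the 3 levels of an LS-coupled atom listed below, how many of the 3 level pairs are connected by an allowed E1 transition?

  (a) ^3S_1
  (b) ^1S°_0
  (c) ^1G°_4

(a)–(b): forbidden (ΔS, ΔL).
(a)–(c): forbidden (ΔS, ΔL, ΔJ).
(b)–(c): forbidden (parity, ΔL, ΔJ).
Allowed pairs: 0 of 3.

0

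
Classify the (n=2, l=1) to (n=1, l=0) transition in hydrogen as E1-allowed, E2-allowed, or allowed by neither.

Δl = 0 − 1 = -1; l_i + l_f = 1.
E1 (Δl = ±1): satisfied.
E2 (Δl = 0,±2, l_i+l_f ≥ 2): not satisfied.

E1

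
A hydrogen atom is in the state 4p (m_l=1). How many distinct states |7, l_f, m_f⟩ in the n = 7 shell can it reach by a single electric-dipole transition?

4

E1 requires Δl = ±1, so l_f ∈ {0, 2}; with 0 ≤ l_f ≤ n_f−1 = 6, the allowed l_f values are {0, 2}.
For l_f = 0: m_f ∈ {m_i−1, m_i, m_i+1} ∩ [−0, 0] = {0} → 1 state.
For l_f = 2: m_f ∈ {m_i−1, m_i, m_i+1} ∩ [−2, 2] = {0, 1, 2} → 3 states.
Total: 4.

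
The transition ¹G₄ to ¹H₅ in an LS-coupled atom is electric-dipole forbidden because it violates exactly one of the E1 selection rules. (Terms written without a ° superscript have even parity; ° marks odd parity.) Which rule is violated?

Initial level: S=0, L=4, J=4, parity even. Final level: S=0, L=5, J=5, parity even.
Parity must change: even → even — ✗.
ΔS = 0: S: 0 → 0 — ✓.
ΔL = 0, ±1 (not L=0↔0): L: 4 → 5, ΔL = +1 — ✓.
ΔJ = 0, ±1 (not J=0↔0): J: 4 → 5, ΔJ = +1 — ✓.

parity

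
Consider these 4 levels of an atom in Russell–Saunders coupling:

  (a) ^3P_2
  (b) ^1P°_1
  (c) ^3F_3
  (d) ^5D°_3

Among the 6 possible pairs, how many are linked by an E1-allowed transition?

(a)–(b): forbidden (ΔS).
(a)–(c): forbidden (parity, ΔL).
(a)–(d): forbidden (ΔS).
(b)–(c): forbidden (ΔS, ΔL, ΔJ).
(b)–(d): forbidden (parity, ΔS, ΔJ).
(c)–(d): forbidden (ΔS).
Allowed pairs: 0 of 6.

0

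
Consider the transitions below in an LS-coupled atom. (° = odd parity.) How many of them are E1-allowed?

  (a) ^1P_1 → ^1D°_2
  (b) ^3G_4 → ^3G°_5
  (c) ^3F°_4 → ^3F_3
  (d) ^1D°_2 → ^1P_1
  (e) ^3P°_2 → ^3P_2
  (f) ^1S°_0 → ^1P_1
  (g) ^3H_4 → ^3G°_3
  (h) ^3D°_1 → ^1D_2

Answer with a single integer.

7

(a) allowed
(b) allowed
(c) allowed
(d) allowed
(e) allowed
(f) allowed
(g) allowed
(h) forbidden (ΔS fails)
Total allowed: 7 of 8.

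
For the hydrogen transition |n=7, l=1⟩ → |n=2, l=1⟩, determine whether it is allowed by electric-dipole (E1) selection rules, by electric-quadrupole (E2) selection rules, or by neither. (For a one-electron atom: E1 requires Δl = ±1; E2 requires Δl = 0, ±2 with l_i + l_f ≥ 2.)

Δl = 1 − 1 = +0; l_i + l_f = 2.
E1 (Δl = ±1): not satisfied.
E2 (Δl = 0,±2, l_i+l_f ≥ 2): satisfied.

E2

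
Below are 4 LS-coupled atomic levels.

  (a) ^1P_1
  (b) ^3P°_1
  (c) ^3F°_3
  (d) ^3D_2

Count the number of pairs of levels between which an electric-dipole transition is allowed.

2

(a)–(b): forbidden (ΔS).
(a)–(c): forbidden (ΔS, ΔL, ΔJ).
(a)–(d): forbidden (parity, ΔS).
(b)–(c): forbidden (parity, ΔL, ΔJ).
(b)–(d): allowed.
(c)–(d): allowed.
Allowed pairs: 2 of 6.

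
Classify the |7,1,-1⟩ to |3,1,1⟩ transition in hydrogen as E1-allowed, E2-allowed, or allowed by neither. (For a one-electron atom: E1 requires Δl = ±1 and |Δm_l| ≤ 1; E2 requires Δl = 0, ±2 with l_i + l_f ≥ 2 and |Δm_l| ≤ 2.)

Δl = 1 − 1 = +0; l_i + l_f = 2.
Δm_l = +2.
E1 (Δl = ±1, |Δm_l| ≤ 1): not satisfied.
E2 (Δl = 0,±2, l_i+l_f ≥ 2, |Δm_l| ≤ 2): satisfied.

E2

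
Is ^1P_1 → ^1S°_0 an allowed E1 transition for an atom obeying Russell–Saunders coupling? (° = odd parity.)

allowed

Parity must change: even → odd — ok.
ΔS = 0: S: 0 → 0 — ok.
ΔJ = 0, ±1 (not J=0↔0): J: 1 → 0, ΔJ = -1 — ok.
ΔL = 0, ±1 (not L=0↔0): L: 1 → 0, ΔL = -1 — ok.
All four E1 rules are satisfied.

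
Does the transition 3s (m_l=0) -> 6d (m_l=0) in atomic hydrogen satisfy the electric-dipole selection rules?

forbidden

l: 0 → 2 (Δl = +2). Δl = ±1 ✗.
m_l: 0 → 0 (Δm_l = +0). |Δm_l| ≤ 1 ✓.
The transition is electric-dipole forbidden.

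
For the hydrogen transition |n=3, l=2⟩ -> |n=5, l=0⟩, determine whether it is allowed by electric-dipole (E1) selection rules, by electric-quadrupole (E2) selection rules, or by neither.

Δl = 0 − 2 = -2; l_i + l_f = 2.
E1 (Δl = ±1): not satisfied.
E2 (Δl = 0,±2, l_i+l_f ≥ 2): satisfied.

E2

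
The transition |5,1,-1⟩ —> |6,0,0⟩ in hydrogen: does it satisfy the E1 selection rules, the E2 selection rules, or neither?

Δl = 0 − 1 = -1; l_i + l_f = 1.
Δm_l = +1.
E1 (Δl = ±1, |Δm_l| ≤ 1): satisfied.
E2 (Δl = 0,±2, l_i+l_f ≥ 2, |Δm_l| ≤ 2): not satisfied.

E1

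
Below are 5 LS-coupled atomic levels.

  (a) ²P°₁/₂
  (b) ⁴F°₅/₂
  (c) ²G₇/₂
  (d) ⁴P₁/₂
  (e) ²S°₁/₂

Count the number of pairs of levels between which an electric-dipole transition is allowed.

0

(a)–(b): forbidden (parity, ΔS, ΔL, ΔJ).
(a)–(c): forbidden (ΔL, ΔJ).
(a)–(d): forbidden (ΔS).
(a)–(e): forbidden (parity).
(b)–(c): forbidden (ΔS).
(b)–(d): forbidden (ΔL, ΔJ).
(b)–(e): forbidden (parity, ΔS, ΔL, ΔJ).
(c)–(d): forbidden (parity, ΔS, ΔL, ΔJ).
(c)–(e): forbidden (ΔL, ΔJ).
(d)–(e): forbidden (ΔS).
Allowed pairs: 0 of 10.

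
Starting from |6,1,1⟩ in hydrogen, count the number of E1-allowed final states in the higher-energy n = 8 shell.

E1 requires Δl = ±1, so l_f ∈ {0, 2}; with 0 ≤ l_f ≤ n_f−1 = 7, the allowed l_f values are {0, 2}.
For l_f = 0: m_f ∈ {m_i−1, m_i, m_i+1} ∩ [−0, 0] = {0} → 1 state.
For l_f = 2: m_f ∈ {m_i−1, m_i, m_i+1} ∩ [−2, 2] = {0, 1, 2} → 3 states.
Total: 4.

4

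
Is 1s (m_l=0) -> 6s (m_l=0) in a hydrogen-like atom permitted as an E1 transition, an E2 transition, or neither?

Δl = 0 − 0 = +0; l_i + l_f = 0.
Δm_l = +0.
E1 (Δl = ±1, |Δm_l| ≤ 1): not satisfied.
E2 (Δl = 0,±2, l_i+l_f ≥ 2, |Δm_l| ≤ 2): not satisfied.

neither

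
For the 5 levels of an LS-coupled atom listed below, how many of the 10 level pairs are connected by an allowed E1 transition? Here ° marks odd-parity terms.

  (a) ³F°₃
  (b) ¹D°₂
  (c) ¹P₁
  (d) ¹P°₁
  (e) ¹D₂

4

(a)–(b): forbidden (parity, ΔS).
(a)–(c): forbidden (ΔS, ΔL, ΔJ).
(a)–(d): forbidden (parity, ΔS, ΔL, ΔJ).
(a)–(e): forbidden (ΔS).
(b)–(c): allowed.
(b)–(d): forbidden (parity).
(b)–(e): allowed.
(c)–(d): allowed.
(c)–(e): forbidden (parity).
(d)–(e): allowed.
Allowed pairs: 4 of 10.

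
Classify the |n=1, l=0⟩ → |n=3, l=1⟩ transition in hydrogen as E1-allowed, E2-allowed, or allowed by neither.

E1

Δl = 1 − 0 = +1; l_i + l_f = 1.
E1 (Δl = ±1): satisfied.
E2 (Δl = 0,±2, l_i+l_f ≥ 2): not satisfied.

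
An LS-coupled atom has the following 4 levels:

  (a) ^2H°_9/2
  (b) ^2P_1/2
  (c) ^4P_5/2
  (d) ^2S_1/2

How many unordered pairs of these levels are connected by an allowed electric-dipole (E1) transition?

(a)–(b): forbidden (ΔL, ΔJ).
(a)–(c): forbidden (ΔS, ΔL, ΔJ).
(a)–(d): forbidden (ΔL, ΔJ).
(b)–(c): forbidden (parity, ΔS, ΔJ).
(b)–(d): forbidden (parity).
(c)–(d): forbidden (parity, ΔS, ΔJ).
Allowed pairs: 0 of 6.

0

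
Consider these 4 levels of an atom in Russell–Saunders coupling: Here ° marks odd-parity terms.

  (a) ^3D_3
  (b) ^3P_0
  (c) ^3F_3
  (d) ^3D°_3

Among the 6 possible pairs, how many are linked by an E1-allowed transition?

(a)–(b): forbidden (parity, ΔJ).
(a)–(c): forbidden (parity).
(a)–(d): allowed.
(b)–(c): forbidden (parity, ΔL, ΔJ).
(b)–(d): forbidden (ΔJ).
(c)–(d): allowed.
Allowed pairs: 2 of 6.

2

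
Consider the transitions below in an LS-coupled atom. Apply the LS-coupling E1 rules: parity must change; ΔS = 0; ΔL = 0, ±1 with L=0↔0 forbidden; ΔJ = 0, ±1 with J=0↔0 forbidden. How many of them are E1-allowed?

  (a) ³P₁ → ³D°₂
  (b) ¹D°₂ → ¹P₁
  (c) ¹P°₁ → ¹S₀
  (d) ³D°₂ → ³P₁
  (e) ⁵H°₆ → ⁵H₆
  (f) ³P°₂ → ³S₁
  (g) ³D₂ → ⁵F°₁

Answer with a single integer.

(a) allowed
(b) allowed
(c) allowed
(d) allowed
(e) allowed
(f) allowed
(g) forbidden (ΔS fails)
Total allowed: 6 of 7.

6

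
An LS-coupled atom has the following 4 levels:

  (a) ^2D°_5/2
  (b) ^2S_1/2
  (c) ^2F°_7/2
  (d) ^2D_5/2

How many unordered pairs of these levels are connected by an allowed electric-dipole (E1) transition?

2

(a)–(b): forbidden (ΔL, ΔJ).
(a)–(c): forbidden (parity).
(a)–(d): allowed.
(b)–(c): forbidden (ΔL, ΔJ).
(b)–(d): forbidden (parity, ΔL, ΔJ).
(c)–(d): allowed.
Allowed pairs: 2 of 6.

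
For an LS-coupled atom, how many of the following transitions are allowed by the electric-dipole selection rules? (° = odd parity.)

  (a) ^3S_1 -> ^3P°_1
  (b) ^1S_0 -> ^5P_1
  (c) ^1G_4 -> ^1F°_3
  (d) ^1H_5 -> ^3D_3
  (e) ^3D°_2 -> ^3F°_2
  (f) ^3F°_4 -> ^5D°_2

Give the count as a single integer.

2

(a) allowed
(b) forbidden (parity, ΔS fail)
(c) allowed
(d) forbidden (parity, ΔS, ΔL, ΔJ fail)
(e) forbidden (parity fails)
(f) forbidden (parity, ΔS, ΔJ fail)
Total allowed: 2 of 6.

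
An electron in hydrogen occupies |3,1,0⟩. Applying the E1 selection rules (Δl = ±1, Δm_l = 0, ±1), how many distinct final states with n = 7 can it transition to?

E1 requires Δl = ±1, so l_f ∈ {0, 2}; with 0 ≤ l_f ≤ n_f−1 = 6, the allowed l_f values are {0, 2}.
For l_f = 0: m_f ∈ {m_i−1, m_i, m_i+1} ∩ [−0, 0] = {0} → 1 state.
For l_f = 2: m_f ∈ {m_i−1, m_i, m_i+1} ∩ [−2, 2] = {-1, 0, 1} → 3 states.
Total: 4.

4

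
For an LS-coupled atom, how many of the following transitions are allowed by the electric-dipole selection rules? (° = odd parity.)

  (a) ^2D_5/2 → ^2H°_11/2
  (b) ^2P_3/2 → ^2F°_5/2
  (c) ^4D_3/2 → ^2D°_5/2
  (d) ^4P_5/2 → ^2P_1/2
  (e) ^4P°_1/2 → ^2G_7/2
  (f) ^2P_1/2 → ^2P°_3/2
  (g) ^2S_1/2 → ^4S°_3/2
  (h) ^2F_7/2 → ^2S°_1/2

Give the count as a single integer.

(a) forbidden (ΔL, ΔJ fail)
(b) forbidden (ΔL fails)
(c) forbidden (ΔS fails)
(d) forbidden (parity, ΔS, ΔJ fail)
(e) forbidden (ΔS, ΔL, ΔJ fail)
(f) allowed
(g) forbidden (ΔS, ΔL fail)
(h) forbidden (ΔL, ΔJ fail)
Total allowed: 1 of 8.

1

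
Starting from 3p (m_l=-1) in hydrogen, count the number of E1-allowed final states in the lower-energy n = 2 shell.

1

E1 requires Δl = ±1, so l_f ∈ {0, 2}; with 0 ≤ l_f ≤ n_f−1 = 1, the allowed l_f values are {0}.
For l_f = 0: m_f ∈ {m_i−1, m_i, m_i+1} ∩ [−0, 0] = {0} → 1 state.
Total: 1.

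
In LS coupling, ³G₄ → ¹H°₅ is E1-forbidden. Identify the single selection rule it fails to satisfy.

Parity must change: even → odd — ok.
ΔS = 0: S: 1 → 0 — fails.
ΔL = 0, ±1 (not L=0↔0): L: 4 → 5, ΔL = +1 — ok.
ΔJ = 0, ±1 (not J=0↔0): J: 4 → 5, ΔJ = +1 — ok.

the ΔS = 0 rule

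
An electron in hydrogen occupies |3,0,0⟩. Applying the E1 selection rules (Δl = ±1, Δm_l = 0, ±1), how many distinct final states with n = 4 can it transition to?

3

E1 requires Δl = ±1, so l_f ∈ {-1, 1}; with 0 ≤ l_f ≤ n_f−1 = 3, the allowed l_f values are {1}.
For l_f = 1: m_f ∈ {m_i−1, m_i, m_i+1} ∩ [−1, 1] = {-1, 0, 1} → 3 states.
Total: 3.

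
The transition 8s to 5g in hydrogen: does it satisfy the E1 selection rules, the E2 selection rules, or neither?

neither

Δl = 4 − 0 = +4; l_i + l_f = 4.
E1 (Δl = ±1): not satisfied.
E2 (Δl = 0,±2, l_i+l_f ≥ 2): not satisfied.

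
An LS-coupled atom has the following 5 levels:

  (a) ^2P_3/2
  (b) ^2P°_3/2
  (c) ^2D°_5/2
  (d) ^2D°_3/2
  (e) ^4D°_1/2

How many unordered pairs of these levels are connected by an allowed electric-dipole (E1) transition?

3

(a)–(b): allowed.
(a)–(c): allowed.
(a)–(d): allowed.
(a)–(e): forbidden (ΔS).
(b)–(c): forbidden (parity).
(b)–(d): forbidden (parity).
(b)–(e): forbidden (parity, ΔS).
(c)–(d): forbidden (parity).
(c)–(e): forbidden (parity, ΔS, ΔJ).
(d)–(e): forbidden (parity, ΔS).
Allowed pairs: 3 of 10.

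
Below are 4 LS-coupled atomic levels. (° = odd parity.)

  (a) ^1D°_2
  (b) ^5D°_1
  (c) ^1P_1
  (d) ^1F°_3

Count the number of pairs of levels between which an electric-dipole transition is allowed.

(a)–(b): forbidden (parity, ΔS).
(a)–(c): allowed.
(a)–(d): forbidden (parity).
(b)–(c): forbidden (ΔS).
(b)–(d): forbidden (parity, ΔS, ΔJ).
(c)–(d): forbidden (ΔL, ΔJ).
Allowed pairs: 1 of 6.

1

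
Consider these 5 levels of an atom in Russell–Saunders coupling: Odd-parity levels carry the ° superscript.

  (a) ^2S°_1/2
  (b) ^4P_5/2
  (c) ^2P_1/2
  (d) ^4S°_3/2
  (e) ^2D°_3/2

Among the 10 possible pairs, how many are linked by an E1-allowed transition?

(a)–(b): forbidden (ΔS, ΔJ).
(a)–(c): allowed.
(a)–(d): forbidden (parity, ΔS, ΔL).
(a)–(e): forbidden (parity, ΔL).
(b)–(c): forbidden (parity, ΔS, ΔJ).
(b)–(d): allowed.
(b)–(e): forbidden (ΔS).
(c)–(d): forbidden (ΔS).
(c)–(e): allowed.
(d)–(e): forbidden (parity, ΔS, ΔL).
Allowed pairs: 3 of 10.

3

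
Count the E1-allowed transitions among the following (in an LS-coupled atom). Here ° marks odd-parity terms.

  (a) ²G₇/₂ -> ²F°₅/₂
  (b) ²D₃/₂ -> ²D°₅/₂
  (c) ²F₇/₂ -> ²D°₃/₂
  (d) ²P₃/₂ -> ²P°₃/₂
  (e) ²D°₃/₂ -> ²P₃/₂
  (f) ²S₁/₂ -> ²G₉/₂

4

(a) allowed
(b) allowed
(c) forbidden (ΔJ fails)
(d) allowed
(e) allowed
(f) forbidden (parity, ΔL, ΔJ fail)
Total allowed: 4 of 6.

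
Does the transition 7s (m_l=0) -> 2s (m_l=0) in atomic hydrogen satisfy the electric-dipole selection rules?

Δl = 0 − 0 = +0; the E1 rule Δl = ±1 is fails.
m_l: 0 → 0 (Δm_l = +0). |Δm_l| ≤ 1 ok.
The transition is electric-dipole forbidden.

forbidden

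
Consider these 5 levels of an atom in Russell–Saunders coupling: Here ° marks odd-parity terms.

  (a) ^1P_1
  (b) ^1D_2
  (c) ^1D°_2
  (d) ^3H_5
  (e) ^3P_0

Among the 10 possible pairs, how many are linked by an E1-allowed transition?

(a)–(b): forbidden (parity).
(a)–(c): allowed.
(a)–(d): forbidden (parity, ΔS, ΔL, ΔJ).
(a)–(e): forbidden (parity, ΔS).
(b)–(c): allowed.
(b)–(d): forbidden (parity, ΔS, ΔL, ΔJ).
(b)–(e): forbidden (parity, ΔS, ΔJ).
(c)–(d): forbidden (ΔS, ΔL, ΔJ).
(c)–(e): forbidden (ΔS, ΔJ).
(d)–(e): forbidden (parity, ΔL, ΔJ).
Allowed pairs: 2 of 10.

2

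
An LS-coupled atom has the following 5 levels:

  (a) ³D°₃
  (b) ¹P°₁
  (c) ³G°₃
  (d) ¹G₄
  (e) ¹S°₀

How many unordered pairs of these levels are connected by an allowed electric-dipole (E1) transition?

(a)–(b): forbidden (parity, ΔS, ΔJ).
(a)–(c): forbidden (parity, ΔL).
(a)–(d): forbidden (ΔS, ΔL).
(a)–(e): forbidden (parity, ΔS, ΔL, ΔJ).
(b)–(c): forbidden (parity, ΔS, ΔL, ΔJ).
(b)–(d): forbidden (ΔL, ΔJ).
(b)–(e): forbidden (parity).
(c)–(d): forbidden (ΔS).
(c)–(e): forbidden (parity, ΔS, ΔL, ΔJ).
(d)–(e): forbidden (ΔL, ΔJ).
Allowed pairs: 0 of 10.

0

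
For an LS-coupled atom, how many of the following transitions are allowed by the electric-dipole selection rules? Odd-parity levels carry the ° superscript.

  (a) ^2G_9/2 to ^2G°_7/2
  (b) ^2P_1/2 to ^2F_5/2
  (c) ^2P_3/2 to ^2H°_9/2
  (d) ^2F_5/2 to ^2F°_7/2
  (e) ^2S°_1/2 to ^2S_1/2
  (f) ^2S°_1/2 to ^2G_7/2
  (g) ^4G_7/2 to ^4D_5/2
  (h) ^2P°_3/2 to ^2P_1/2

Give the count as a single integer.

3

(a) allowed
(b) forbidden (parity, ΔL, ΔJ fail)
(c) forbidden (ΔL, ΔJ fail)
(d) allowed
(e) forbidden (ΔL fails)
(f) forbidden (ΔL, ΔJ fail)
(g) forbidden (parity, ΔL fail)
(h) allowed
Total allowed: 3 of 8.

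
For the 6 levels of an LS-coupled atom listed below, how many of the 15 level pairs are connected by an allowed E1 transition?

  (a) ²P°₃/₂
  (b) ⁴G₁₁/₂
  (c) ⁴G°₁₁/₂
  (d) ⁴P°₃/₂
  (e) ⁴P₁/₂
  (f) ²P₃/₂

(a)–(b): forbidden (ΔS, ΔL, ΔJ).
(a)–(c): forbidden (parity, ΔS, ΔL, ΔJ).
(a)–(d): forbidden (parity, ΔS).
(a)–(e): forbidden (ΔS).
(a)–(f): allowed.
(b)–(c): allowed.
(b)–(d): forbidden (ΔL, ΔJ).
(b)–(e): forbidden (parity, ΔL, ΔJ).
(b)–(f): forbidden (parity, ΔS, ΔL, ΔJ).
(c)–(d): forbidden (parity, ΔL, ΔJ).
(c)–(e): forbidden (ΔL, ΔJ).
(c)–(f): forbidden (ΔS, ΔL, ΔJ).
(d)–(e): allowed.
(d)–(f): forbidden (ΔS).
(e)–(f): forbidden (parity, ΔS).
Allowed pairs: 3 of 15.

3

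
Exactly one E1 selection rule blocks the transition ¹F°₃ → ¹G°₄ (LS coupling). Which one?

parity

Reading off the term symbols: S 0→0, L 3→4, J 3→4, parity odd→odd.
Parity must change: odd → odd — fails.
ΔS = 0: S: 0 → 0 — ok.
ΔL = 0, ±1 (not L=0↔0): L: 3 → 4, ΔL = +1 — ok.
ΔJ = 0, ±1 (not J=0↔0): J: 3 → 4, ΔJ = +1 — ok.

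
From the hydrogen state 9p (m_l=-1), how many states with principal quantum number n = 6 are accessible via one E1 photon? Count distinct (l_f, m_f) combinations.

4

E1 requires Δl = ±1, so l_f ∈ {0, 2}; with 0 ≤ l_f ≤ n_f−1 = 5, the allowed l_f values are {0, 2}.
For l_f = 0: m_f ∈ {m_i−1, m_i, m_i+1} ∩ [−0, 0] = {0} → 1 state.
For l_f = 2: m_f ∈ {m_i−1, m_i, m_i+1} ∩ [−2, 2] = {-2, -1, 0} → 3 states.
Total: 4.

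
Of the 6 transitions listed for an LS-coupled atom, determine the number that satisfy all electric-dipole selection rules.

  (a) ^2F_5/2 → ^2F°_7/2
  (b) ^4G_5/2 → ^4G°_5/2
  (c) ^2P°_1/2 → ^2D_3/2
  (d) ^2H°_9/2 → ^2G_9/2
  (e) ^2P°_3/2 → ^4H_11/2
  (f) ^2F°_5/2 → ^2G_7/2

5

(a) allowed
(b) allowed
(c) allowed
(d) allowed
(e) forbidden (ΔS, ΔL, ΔJ fail)
(f) allowed
Total allowed: 5 of 6.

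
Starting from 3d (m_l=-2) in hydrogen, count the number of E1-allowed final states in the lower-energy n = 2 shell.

E1 requires Δl = ±1, so l_f ∈ {1, 3}; with 0 ≤ l_f ≤ n_f−1 = 1, the allowed l_f values are {1}.
For l_f = 1: m_f ∈ {m_i−1, m_i, m_i+1} ∩ [−1, 1] = {-1} → 1 state.
Total: 1.

1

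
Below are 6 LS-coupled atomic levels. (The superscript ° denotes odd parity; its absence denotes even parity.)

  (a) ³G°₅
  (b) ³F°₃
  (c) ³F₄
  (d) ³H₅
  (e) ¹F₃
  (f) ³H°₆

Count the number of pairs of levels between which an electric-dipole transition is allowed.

(a)–(b): forbidden (parity, ΔJ).
(a)–(c): allowed.
(a)–(d): allowed.
(a)–(e): forbidden (ΔS, ΔJ).
(a)–(f): forbidden (parity).
(b)–(c): allowed.
(b)–(d): forbidden (ΔL, ΔJ).
(b)–(e): forbidden (ΔS).
(b)–(f): forbidden (parity, ΔL, ΔJ).
(c)–(d): forbidden (parity, ΔL).
(c)–(e): forbidden (parity, ΔS).
(c)–(f): forbidden (ΔL, ΔJ).
(d)–(e): forbidden (parity, ΔS, ΔL, ΔJ).
(d)–(f): allowed.
(e)–(f): forbidden (ΔS, ΔL, ΔJ).
Allowed pairs: 4 of 15.

4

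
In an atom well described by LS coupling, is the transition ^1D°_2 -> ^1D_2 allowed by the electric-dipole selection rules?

allowed

Reading off the term symbols: S 0→0, L 2→2, J 2→2, parity odd→even.
Parity must change: odd → even — passes.
ΔS = 0: S: 0 → 0 — passes.
ΔL = 0, ±1 (not L=0↔0): L: 2 → 2, ΔL = +0 — passes.
ΔJ = 0, ±1 (not J=0↔0): J: 2 → 2, ΔJ = +0 — passes.
All four E1 rules are satisfied.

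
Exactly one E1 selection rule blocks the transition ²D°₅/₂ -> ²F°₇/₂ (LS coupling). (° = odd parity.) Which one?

Parity must change: odd → odd — fails.
ΔS = 0: S: 1/2 → 1/2 — passes.
ΔL = 0, ±1 (not L=0↔0): L: 2 → 3, ΔL = +1 — passes.
ΔJ = 0, ±1 (not J=0↔0): J: 5/2 → 7/2, ΔJ = +1 — passes.

parity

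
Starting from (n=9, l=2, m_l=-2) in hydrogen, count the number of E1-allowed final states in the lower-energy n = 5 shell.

4

E1 requires Δl = ±1, so l_f ∈ {1, 3}; with 0 ≤ l_f ≤ n_f−1 = 4, the allowed l_f values are {1, 3}.
For l_f = 1: m_f ∈ {m_i−1, m_i, m_i+1} ∩ [−1, 1] = {-1} → 1 state.
For l_f = 3: m_f ∈ {m_i−1, m_i, m_i+1} ∩ [−3, 3] = {-3, -2, -1} → 3 states.
Total: 4.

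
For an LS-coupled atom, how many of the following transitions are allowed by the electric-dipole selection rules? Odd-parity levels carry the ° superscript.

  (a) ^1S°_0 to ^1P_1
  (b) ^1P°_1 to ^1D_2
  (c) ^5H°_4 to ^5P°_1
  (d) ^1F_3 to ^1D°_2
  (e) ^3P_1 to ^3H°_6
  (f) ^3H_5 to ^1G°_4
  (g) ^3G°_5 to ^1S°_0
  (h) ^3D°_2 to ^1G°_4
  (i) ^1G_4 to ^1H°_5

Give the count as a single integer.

4

(a) allowed
(b) allowed
(c) forbidden (parity, ΔL, ΔJ fail)
(d) allowed
(e) forbidden (ΔL, ΔJ fail)
(f) forbidden (ΔS fails)
(g) forbidden (parity, ΔS, ΔL, ΔJ fail)
(h) forbidden (parity, ΔS, ΔL, ΔJ fail)
(i) allowed
Total allowed: 4 of 9.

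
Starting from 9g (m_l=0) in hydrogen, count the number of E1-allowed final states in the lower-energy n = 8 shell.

6

E1 requires Δl = ±1, so l_f ∈ {3, 5}; with 0 ≤ l_f ≤ n_f−1 = 7, the allowed l_f values are {3, 5}.
For l_f = 3: m_f ∈ {m_i−1, m_i, m_i+1} ∩ [−3, 3] = {-1, 0, 1} → 3 states.
For l_f = 5: m_f ∈ {m_i−1, m_i, m_i+1} ∩ [−5, 5] = {-1, 0, 1} → 3 states.
Total: 6.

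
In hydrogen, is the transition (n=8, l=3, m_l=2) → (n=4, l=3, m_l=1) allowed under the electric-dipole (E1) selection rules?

l: 3 → 3 (Δl = +0). Δl = ±1 fails.
m_l: 2 → 1 (Δm_l = -1). |Δm_l| ≤ 1 ok.
The transition is electric-dipole forbidden.

forbidden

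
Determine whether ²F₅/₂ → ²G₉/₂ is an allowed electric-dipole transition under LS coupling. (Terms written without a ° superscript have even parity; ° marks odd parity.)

Parity must change: even → even — ✗.
ΔS = 0: S: 1/2 → 1/2 — ✓.
ΔL = 0, ±1 (not L=0↔0): L: 3 → 4, ΔL = +1 — ✓.
ΔJ = 0, ±1 (not J=0↔0): J: 5/2 → 9/2, ΔJ = +2 — ✗.
Rule(s) violated: parity, ΔJ.

forbidden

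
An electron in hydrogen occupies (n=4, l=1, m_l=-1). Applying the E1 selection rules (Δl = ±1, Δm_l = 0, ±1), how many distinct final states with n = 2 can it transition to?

E1 requires Δl = ±1, so l_f ∈ {0, 2}; with 0 ≤ l_f ≤ n_f−1 = 1, the allowed l_f values are {0}.
For l_f = 0: m_f ∈ {m_i−1, m_i, m_i+1} ∩ [−0, 0] = {0} → 1 state.
Total: 1.

1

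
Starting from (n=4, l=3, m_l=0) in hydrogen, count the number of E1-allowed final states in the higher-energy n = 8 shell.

E1 requires Δl = ±1, so l_f ∈ {2, 4}; with 0 ≤ l_f ≤ n_f−1 = 7, the allowed l_f values are {2, 4}.
For l_f = 2: m_f ∈ {m_i−1, m_i, m_i+1} ∩ [−2, 2] = {-1, 0, 1} → 3 states.
For l_f = 4: m_f ∈ {m_i−1, m_i, m_i+1} ∩ [−4, 4] = {-1, 0, 1} → 3 states.
Total: 6.

6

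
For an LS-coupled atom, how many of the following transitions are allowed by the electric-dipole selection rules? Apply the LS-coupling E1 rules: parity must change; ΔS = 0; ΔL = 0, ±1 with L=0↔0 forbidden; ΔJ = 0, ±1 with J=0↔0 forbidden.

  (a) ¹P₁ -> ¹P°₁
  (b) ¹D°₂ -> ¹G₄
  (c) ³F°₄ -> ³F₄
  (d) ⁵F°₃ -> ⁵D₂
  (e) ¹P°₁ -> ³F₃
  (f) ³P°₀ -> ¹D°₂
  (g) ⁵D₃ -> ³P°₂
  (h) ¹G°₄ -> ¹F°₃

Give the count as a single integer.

(a) allowed
(b) forbidden (ΔL, ΔJ fail)
(c) allowed
(d) allowed
(e) forbidden (ΔS, ΔL, ΔJ fail)
(f) forbidden (parity, ΔS, ΔJ fail)
(g) forbidden (ΔS fails)
(h) forbidden (parity fails)
Total allowed: 3 of 8.

3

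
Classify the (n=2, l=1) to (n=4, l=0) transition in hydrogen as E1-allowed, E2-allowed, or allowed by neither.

Δl = 0 − 1 = -1; l_i + l_f = 1.
E1 (Δl = ±1): satisfied.
E2 (Δl = 0,±2, l_i+l_f ≥ 2): not satisfied.

E1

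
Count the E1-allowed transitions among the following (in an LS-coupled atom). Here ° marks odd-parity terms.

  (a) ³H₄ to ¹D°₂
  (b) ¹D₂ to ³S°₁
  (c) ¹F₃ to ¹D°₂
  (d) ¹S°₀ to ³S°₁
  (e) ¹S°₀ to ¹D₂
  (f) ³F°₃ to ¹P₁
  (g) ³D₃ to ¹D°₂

1

(a) forbidden (ΔS, ΔL, ΔJ fail)
(b) forbidden (ΔS, ΔL fail)
(c) allowed
(d) forbidden (parity, ΔS, ΔL fail)
(e) forbidden (ΔL, ΔJ fail)
(f) forbidden (ΔS, ΔL, ΔJ fail)
(g) forbidden (ΔS fails)
Total allowed: 1 of 7.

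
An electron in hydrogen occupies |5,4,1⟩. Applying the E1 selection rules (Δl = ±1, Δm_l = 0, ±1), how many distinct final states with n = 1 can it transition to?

E1 requires l_f ∈ {3, 5}, but neither lies in [0, 0], so no final state is reachable.
Total: 0.

0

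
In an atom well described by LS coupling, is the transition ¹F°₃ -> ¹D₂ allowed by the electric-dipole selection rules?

Initial level: S=0, L=3, J=3, parity odd. Final level: S=0, L=2, J=2, parity even.
ΔS = 0: S: 0 → 0 — passes.
Parity must change: odd → even — passes.
ΔJ = 0, ±1 (not J=0↔0): J: 3 → 2, ΔJ = -1 — passes.
ΔL = 0, ±1 (not L=0↔0): L: 3 → 2, ΔL = -1 — passes.
All four E1 rules are satisfied.

allowed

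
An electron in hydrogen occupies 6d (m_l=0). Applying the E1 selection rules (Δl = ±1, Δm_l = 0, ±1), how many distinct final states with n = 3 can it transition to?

E1 requires Δl = ±1, so l_f ∈ {1, 3}; with 0 ≤ l_f ≤ n_f−1 = 2, the allowed l_f values are {1}.
For l_f = 1: m_f ∈ {m_i−1, m_i, m_i+1} ∩ [−1, 1] = {-1, 0, 1} → 3 states.
Total: 3.

3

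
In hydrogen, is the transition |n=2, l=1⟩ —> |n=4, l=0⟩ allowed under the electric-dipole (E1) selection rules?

l: 1 → 0 (Δl = -1). Δl = ±1 ok.
All E1 selection rules are satisfied.

allowed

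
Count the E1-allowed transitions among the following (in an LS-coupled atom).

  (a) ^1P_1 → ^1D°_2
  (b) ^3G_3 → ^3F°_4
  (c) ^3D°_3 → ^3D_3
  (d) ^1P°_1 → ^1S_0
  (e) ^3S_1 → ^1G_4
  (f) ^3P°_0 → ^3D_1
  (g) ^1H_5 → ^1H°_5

6

(a) allowed
(b) allowed
(c) allowed
(d) allowed
(e) forbidden (parity, ΔS, ΔL, ΔJ fail)
(f) allowed
(g) allowed
Total allowed: 6 of 7.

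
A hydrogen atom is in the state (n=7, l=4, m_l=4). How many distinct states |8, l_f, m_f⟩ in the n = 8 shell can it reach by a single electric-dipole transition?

E1 requires Δl = ±1, so l_f ∈ {3, 5}; with 0 ≤ l_f ≤ n_f−1 = 7, the allowed l_f values are {3, 5}.
For l_f = 3: m_f ∈ {m_i−1, m_i, m_i+1} ∩ [−3, 3] = {3} → 1 state.
For l_f = 5: m_f ∈ {m_i−1, m_i, m_i+1} ∩ [−5, 5] = {3, 4, 5} → 3 states.
Total: 4.

4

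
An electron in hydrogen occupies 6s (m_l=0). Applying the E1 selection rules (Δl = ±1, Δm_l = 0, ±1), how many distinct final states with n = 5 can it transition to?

3

E1 requires Δl = ±1, so l_f ∈ {-1, 1}; with 0 ≤ l_f ≤ n_f−1 = 4, the allowed l_f values are {1}.
For l_f = 1: m_f ∈ {m_i−1, m_i, m_i+1} ∩ [−1, 1] = {-1, 0, 1} → 3 states.
Total: 3.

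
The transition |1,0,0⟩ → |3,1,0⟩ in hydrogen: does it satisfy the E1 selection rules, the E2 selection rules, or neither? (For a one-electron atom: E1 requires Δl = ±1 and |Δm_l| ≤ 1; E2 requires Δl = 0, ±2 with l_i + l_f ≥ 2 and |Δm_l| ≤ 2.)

E1

Δl = 1 − 0 = +1; l_i + l_f = 1.
Δm_l = +0.
E1 (Δl = ±1, |Δm_l| ≤ 1): satisfied.
E2 (Δl = 0,±2, l_i+l_f ≥ 2, |Δm_l| ≤ 2): not satisfied.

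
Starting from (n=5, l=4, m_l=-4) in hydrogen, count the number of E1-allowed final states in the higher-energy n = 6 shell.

E1 requires Δl = ±1, so l_f ∈ {3, 5}; with 0 ≤ l_f ≤ n_f−1 = 5, the allowed l_f values are {3, 5}.
For l_f = 3: m_f ∈ {m_i−1, m_i, m_i+1} ∩ [−3, 3] = {-3} → 1 state.
For l_f = 5: m_f ∈ {m_i−1, m_i, m_i+1} ∩ [−5, 5] = {-5, -4, -3} → 3 states.
Total: 4.

4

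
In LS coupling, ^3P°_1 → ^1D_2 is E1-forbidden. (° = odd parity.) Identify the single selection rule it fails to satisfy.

Reading off the term symbols: S 1→0, L 1→2, J 1→2, parity odd→even.
ΔJ = 0, ±1 (not J=0↔0): J: 1 → 2, ΔJ = +1 — passes.
ΔL = 0, ±1 (not L=0↔0): L: 1 → 2, ΔL = +1 — passes.
Parity must change: odd → even — passes.
ΔS = 0: S: 1 → 0 — fails.

the ΔS = 0 rule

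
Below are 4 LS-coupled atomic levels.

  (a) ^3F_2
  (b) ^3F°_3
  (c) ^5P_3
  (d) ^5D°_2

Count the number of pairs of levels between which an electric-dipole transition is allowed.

(a)–(b): allowed.
(a)–(c): forbidden (parity, ΔS, ΔL).
(a)–(d): forbidden (ΔS).
(b)–(c): forbidden (ΔS, ΔL).
(b)–(d): forbidden (parity, ΔS).
(c)–(d): allowed.
Allowed pairs: 2 of 6.

2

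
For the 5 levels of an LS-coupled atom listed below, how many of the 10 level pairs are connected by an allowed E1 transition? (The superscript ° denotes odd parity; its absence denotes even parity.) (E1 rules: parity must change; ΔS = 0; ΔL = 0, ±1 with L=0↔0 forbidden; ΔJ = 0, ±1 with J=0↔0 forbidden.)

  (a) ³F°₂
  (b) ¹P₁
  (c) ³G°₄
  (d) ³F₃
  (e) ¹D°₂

3

(a)–(b): forbidden (ΔS, ΔL).
(a)–(c): forbidden (parity, ΔJ).
(a)–(d): allowed.
(a)–(e): forbidden (parity, ΔS).
(b)–(c): forbidden (ΔS, ΔL, ΔJ).
(b)–(d): forbidden (parity, ΔS, ΔL, ΔJ).
(b)–(e): allowed.
(c)–(d): allowed.
(c)–(e): forbidden (parity, ΔS, ΔL, ΔJ).
(d)–(e): forbidden (ΔS).
Allowed pairs: 3 of 10.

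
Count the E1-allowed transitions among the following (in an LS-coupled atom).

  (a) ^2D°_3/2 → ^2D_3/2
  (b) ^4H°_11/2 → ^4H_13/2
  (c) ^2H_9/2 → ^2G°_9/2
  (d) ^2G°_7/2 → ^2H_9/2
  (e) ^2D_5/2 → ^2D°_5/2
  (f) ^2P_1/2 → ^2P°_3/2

(a) allowed
(b) allowed
(c) allowed
(d) allowed
(e) allowed
(f) allowed
Total allowed: 6 of 6.

6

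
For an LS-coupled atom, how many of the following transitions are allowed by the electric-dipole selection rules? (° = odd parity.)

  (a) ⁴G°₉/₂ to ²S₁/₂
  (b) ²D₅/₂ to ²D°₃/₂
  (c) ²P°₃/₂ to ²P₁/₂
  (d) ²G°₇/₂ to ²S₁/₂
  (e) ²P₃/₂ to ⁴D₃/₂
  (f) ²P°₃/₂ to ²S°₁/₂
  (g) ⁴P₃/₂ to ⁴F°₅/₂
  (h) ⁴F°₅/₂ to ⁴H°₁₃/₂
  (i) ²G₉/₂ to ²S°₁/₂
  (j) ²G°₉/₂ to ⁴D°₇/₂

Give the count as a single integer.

2

(a) forbidden (ΔS, ΔL, ΔJ fail)
(b) allowed
(c) allowed
(d) forbidden (ΔL, ΔJ fail)
(e) forbidden (parity, ΔS fail)
(f) forbidden (parity fails)
(g) forbidden (ΔL fails)
(h) forbidden (parity, ΔL, ΔJ fail)
(i) forbidden (ΔL, ΔJ fail)
(j) forbidden (parity, ΔS, ΔL fail)
Total allowed: 2 of 10.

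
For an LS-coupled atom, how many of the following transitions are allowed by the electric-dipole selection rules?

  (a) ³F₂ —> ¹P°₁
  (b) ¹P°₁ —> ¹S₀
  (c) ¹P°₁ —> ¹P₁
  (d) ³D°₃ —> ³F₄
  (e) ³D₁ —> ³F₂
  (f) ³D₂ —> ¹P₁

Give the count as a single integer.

3

(a) forbidden (ΔS, ΔL fail)
(b) allowed
(c) allowed
(d) allowed
(e) forbidden (parity fails)
(f) forbidden (parity, ΔS fail)
Total allowed: 3 of 6.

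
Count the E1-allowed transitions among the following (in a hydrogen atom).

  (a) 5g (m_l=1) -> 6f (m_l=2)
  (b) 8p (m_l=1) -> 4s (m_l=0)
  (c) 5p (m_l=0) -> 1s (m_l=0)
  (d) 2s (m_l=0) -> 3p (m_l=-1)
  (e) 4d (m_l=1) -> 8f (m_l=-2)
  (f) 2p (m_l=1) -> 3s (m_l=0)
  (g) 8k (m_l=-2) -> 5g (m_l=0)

5

(a) allowed
(b) allowed
(c) allowed
(d) allowed
(e) forbidden — Δm_l = -3 (E1 requires Δm_l = 0, ±1)
(f) allowed
(g) forbidden — Δl = -3 (E1 requires Δl = ±1); Δm_l = +2 (E1 requires Δm_l = 0, ±1)
Total allowed: 5 of 7.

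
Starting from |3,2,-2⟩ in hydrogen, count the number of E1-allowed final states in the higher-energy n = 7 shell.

4

E1 requires Δl = ±1, so l_f ∈ {1, 3}; with 0 ≤ l_f ≤ n_f−1 = 6, the allowed l_f values are {1, 3}.
For l_f = 1: m_f ∈ {m_i−1, m_i, m_i+1} ∩ [−1, 1] = {-1} → 1 state.
For l_f = 3: m_f ∈ {m_i−1, m_i, m_i+1} ∩ [−3, 3] = {-3, -2, -1} → 3 states.
Total: 4.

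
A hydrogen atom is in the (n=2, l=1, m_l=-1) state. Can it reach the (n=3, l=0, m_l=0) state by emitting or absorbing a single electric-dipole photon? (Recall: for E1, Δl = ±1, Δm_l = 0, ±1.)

allowed

Initial l = 1, final l = 0, so Δl = -1. E1 requires Δl = ±1: ok.
Δm_l = 0 − (-1) = +1. E1 requires Δm_l = 0, ±1: ok.
All E1 selection rules are satisfied.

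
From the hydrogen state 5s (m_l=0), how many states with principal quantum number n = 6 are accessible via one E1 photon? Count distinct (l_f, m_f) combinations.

3

E1 requires Δl = ±1, so l_f ∈ {-1, 1}; with 0 ≤ l_f ≤ n_f−1 = 5, the allowed l_f values are {1}.
For l_f = 1: m_f ∈ {m_i−1, m_i, m_i+1} ∩ [−1, 1] = {-1, 0, 1} → 3 states.
Total: 3.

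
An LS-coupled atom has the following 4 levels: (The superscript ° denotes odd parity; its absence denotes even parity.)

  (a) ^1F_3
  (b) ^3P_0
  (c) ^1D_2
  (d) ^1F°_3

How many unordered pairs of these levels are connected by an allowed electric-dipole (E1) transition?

2

(a)–(b): forbidden (parity, ΔS, ΔL, ΔJ).
(a)–(c): forbidden (parity).
(a)–(d): allowed.
(b)–(c): forbidden (parity, ΔS, ΔJ).
(b)–(d): forbidden (ΔS, ΔL, ΔJ).
(c)–(d): allowed.
Allowed pairs: 2 of 6.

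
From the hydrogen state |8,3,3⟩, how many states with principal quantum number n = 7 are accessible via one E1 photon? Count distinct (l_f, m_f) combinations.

4

E1 requires Δl = ±1, so l_f ∈ {2, 4}; with 0 ≤ l_f ≤ n_f−1 = 6, the allowed l_f values are {2, 4}.
For l_f = 2: m_f ∈ {m_i−1, m_i, m_i+1} ∩ [−2, 2] = {2} → 1 state.
For l_f = 4: m_f ∈ {m_i−1, m_i, m_i+1} ∩ [−4, 4] = {2, 3, 4} → 3 states.
Total: 4.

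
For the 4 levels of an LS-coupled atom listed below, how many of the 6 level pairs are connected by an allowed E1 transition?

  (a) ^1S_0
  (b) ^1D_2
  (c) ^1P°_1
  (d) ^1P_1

3

(a)–(b): forbidden (parity, ΔL, ΔJ).
(a)–(c): allowed.
(a)–(d): forbidden (parity).
(b)–(c): allowed.
(b)–(d): forbidden (parity).
(c)–(d): allowed.
Allowed pairs: 3 of 6.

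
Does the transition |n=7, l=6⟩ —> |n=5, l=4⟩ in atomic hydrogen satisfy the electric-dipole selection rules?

l: 6 → 4 (Δl = -2). Δl = ±1 fails.
The transition is electric-dipole forbidden.

forbidden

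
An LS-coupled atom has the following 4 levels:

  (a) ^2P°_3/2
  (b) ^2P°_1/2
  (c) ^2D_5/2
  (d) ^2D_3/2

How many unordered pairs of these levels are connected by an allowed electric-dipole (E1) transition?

3

(a)–(b): forbidden (parity).
(a)–(c): allowed.
(a)–(d): allowed.
(b)–(c): forbidden (ΔJ).
(b)–(d): allowed.
(c)–(d): forbidden (parity).
Allowed pairs: 3 of 6.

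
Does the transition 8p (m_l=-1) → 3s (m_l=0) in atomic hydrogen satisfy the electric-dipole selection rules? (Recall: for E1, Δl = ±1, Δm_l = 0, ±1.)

allowed

Δl = 0 − 1 = -1; the E1 rule Δl = ±1 is ✓.
m_l: -1 → 0 (Δm_l = +1). |Δm_l| ≤ 1 ✓.
All E1 selection rules are satisfied.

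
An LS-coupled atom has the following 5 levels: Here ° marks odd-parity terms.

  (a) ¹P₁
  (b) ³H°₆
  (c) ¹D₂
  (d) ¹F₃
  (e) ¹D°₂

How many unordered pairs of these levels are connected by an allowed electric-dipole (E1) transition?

3

(a)–(b): forbidden (ΔS, ΔL, ΔJ).
(a)–(c): forbidden (parity).
(a)–(d): forbidden (parity, ΔL, ΔJ).
(a)–(e): allowed.
(b)–(c): forbidden (ΔS, ΔL, ΔJ).
(b)–(d): forbidden (ΔS, ΔL, ΔJ).
(b)–(e): forbidden (parity, ΔS, ΔL, ΔJ).
(c)–(d): forbidden (parity).
(c)–(e): allowed.
(d)–(e): allowed.
Allowed pairs: 3 of 10.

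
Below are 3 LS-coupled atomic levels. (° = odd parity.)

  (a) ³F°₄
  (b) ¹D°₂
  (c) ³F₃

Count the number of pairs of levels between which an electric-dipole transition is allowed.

(a)–(b): forbidden (parity, ΔS, ΔJ).
(a)–(c): allowed.
(b)–(c): forbidden (ΔS).
Allowed pairs: 1 of 3.

1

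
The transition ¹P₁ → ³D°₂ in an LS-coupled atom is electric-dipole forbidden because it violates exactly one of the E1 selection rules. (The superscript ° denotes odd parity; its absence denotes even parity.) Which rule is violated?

Reading off the term symbols: S 0→1, L 1→2, J 1→2, parity even→odd.
Parity must change: even → odd — passes.
ΔS = 0: S: 0 → 1 — fails.
ΔL = 0, ±1 (not L=0↔0): L: 1 → 2, ΔL = +1 — passes.
ΔJ = 0, ±1 (not J=0↔0): J: 1 → 2, ΔJ = +1 — passes.

the ΔS = 0 rule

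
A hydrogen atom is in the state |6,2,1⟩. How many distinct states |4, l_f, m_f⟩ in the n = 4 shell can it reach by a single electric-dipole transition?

5

E1 requires Δl = ±1, so l_f ∈ {1, 3}; with 0 ≤ l_f ≤ n_f−1 = 3, the allowed l_f values are {1, 3}.
For l_f = 1: m_f ∈ {m_i−1, m_i, m_i+1} ∩ [−1, 1] = {0, 1} → 2 states.
For l_f = 3: m_f ∈ {m_i−1, m_i, m_i+1} ∩ [−3, 3] = {0, 1, 2} → 3 states.
Total: 5.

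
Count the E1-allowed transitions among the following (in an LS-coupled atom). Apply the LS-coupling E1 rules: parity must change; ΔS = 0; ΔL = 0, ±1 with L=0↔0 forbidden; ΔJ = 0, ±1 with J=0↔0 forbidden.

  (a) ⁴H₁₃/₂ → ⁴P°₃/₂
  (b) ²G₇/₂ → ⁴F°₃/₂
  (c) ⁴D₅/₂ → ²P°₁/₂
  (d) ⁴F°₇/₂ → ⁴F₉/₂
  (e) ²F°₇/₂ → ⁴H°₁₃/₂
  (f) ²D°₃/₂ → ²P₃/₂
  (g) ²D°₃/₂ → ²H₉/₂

2

(a) forbidden (ΔL, ΔJ fail)
(b) forbidden (ΔS, ΔJ fail)
(c) forbidden (ΔS, ΔJ fail)
(d) allowed
(e) forbidden (parity, ΔS, ΔL, ΔJ fail)
(f) allowed
(g) forbidden (ΔL, ΔJ fail)
Total allowed: 2 of 7.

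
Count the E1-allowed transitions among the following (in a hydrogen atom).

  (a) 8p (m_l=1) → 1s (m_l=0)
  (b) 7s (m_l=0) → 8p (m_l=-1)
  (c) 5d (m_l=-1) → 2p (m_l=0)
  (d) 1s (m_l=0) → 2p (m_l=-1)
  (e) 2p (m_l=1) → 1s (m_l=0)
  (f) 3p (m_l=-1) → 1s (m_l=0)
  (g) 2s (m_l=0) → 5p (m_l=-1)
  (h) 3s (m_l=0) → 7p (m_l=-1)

(a) allowed
(b) allowed
(c) allowed
(d) allowed
(e) allowed
(f) allowed
(g) allowed
(h) allowed
Total allowed: 8 of 8.

8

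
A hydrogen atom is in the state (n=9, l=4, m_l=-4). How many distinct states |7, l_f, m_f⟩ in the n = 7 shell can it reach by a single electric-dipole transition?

4

E1 requires Δl = ±1, so l_f ∈ {3, 5}; with 0 ≤ l_f ≤ n_f−1 = 6, the allowed l_f values are {3, 5}.
For l_f = 3: m_f ∈ {m_i−1, m_i, m_i+1} ∩ [−3, 3] = {-3} → 1 state.
For l_f = 5: m_f ∈ {m_i−1, m_i, m_i+1} ∩ [−5, 5] = {-5, -4, -3} → 3 states.
Total: 4.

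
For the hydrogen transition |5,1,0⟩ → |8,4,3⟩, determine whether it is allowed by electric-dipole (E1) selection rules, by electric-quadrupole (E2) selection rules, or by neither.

neither

Δl = 4 − 1 = +3; l_i + l_f = 5.
Δm_l = +3.
E1 (Δl = ±1, |Δm_l| ≤ 1): not satisfied.
E2 (Δl = 0,±2, l_i+l_f ≥ 2, |Δm_l| ≤ 2): not satisfied.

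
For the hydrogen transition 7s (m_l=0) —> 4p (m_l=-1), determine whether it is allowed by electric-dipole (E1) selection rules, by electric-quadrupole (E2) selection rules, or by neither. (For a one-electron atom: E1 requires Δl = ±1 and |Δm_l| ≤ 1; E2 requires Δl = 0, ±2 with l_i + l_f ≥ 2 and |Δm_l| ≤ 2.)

E1

Δl = 1 − 0 = +1; l_i + l_f = 1.
Δm_l = -1.
E1 (Δl = ±1, |Δm_l| ≤ 1): satisfied.
E2 (Δl = 0,±2, l_i+l_f ≥ 2, |Δm_l| ≤ 2): not satisfied.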